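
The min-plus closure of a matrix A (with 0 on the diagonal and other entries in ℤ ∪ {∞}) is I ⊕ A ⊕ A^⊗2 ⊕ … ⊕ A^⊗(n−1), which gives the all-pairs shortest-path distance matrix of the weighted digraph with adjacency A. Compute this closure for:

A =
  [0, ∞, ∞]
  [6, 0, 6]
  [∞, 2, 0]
Closure =
  [0, ∞, ∞]
  [6, 0, 6]
  [8, 2, 0]

This is the Floyd-Warshall all-pairs shortest-path computation. For each intermediate vertex k = 0, 1, …, 2, update dist[i][j] ← min(dist[i][j], dist[i][k] + dist[k][j]). The final matrix gives, for each (i, j), the minimum total weight of any directed path from i to j (possibly empty when i = j).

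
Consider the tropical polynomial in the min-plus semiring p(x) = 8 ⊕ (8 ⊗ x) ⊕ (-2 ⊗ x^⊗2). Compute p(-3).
p(-3) = -8

A tropical monomial a ⊗ x^⊗i evaluates to a + i · x. Evaluating each term at x = -3:
  Term 0 contributes 8 + 0 · -3 = 8
  Term 1 contributes 8 + 1 · -3 = 5
  Term 2 contributes -2 + 2 · -3 = -8
p(-3) = ⊕ of these = min[8, 5, -8] = -8.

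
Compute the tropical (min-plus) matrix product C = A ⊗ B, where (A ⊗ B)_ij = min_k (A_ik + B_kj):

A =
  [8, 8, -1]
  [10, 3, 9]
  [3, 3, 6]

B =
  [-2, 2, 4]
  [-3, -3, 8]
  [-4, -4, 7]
A ⊗ B =
  [-5, -5, 6]
  [0, 0, 11]
  [0, 0, 7]

Apply the min-plus product entry-by-entry:
  C[0][0] = min over k of (A[0][0] + B[0][0] = 8 + -2 = 6, A[0][1] + B[1][0] = 8 + -3 = 5, A[0][2] + B[2][0] = -1 + -4 = -5) = -5 (attained at k = 2)
  C[0][1] = min over k of (A[0][0] + B[0][1] = 8 + 2 = 10, A[0][1] + B[1][1] = 8 + -3 = 5, A[0][2] + B[2][1] = -1 + -4 = -5) = -5 (attained at k = 2)
  C[0][2] = min over k of (A[0][0] + B[0][2] = 8 + 4 = 12, A[0][1] + B[1][2] = 8 + 8 = 16, A[0][2] + B[2][2] = -1 + 7 = 6) = 6 (attained at k = 2)
  C[1][0] = min over k of (A[1][0] + B[0][0] = 10 + -2 = 8, A[1][1] + B[1][0] = 3 + -3 = 0, A[1][2] + B[2][0] = 9 + -4 = 5) = 0 (attained at k = 1)
  C[1][1] = min over k of (A[1][0] + B[0][1] = 10 + 2 = 12, A[1][1] + B[1][1] = 3 + -3 = 0, A[1][2] + B[2][1] = 9 + -4 = 5) = 0 (attained at k = 1)
  C[1][2] = min over k of (A[1][0] + B[0][2] = 10 + 4 = 14, A[1][1] + B[1][2] = 3 + 8 = 11, A[1][2] + B[2][2] = 9 + 7 = 16) = 11 (attained at k = 1)
  C[2][0] = min over k of (A[2][0] + B[0][0] = 3 + -2 = 1, A[2][1] + B[1][0] = 3 + -3 = 0, A[2][2] + B[2][0] = 6 + -4 = 2) = 0 (attained at k = 1)
  C[2][1] = min over k of (A[2][0] + B[0][1] = 3 + 2 = 5, A[2][1] + B[1][1] = 3 + -3 = 0, A[2][2] + B[2][1] = 6 + -4 = 2) = 0 (attained at k = 1)
  C[2][2] = min over k of (A[2][0] + B[0][2] = 3 + 4 = 7, A[2][1] + B[1][2] = 3 + 8 = 11, A[2][2] + B[2][2] = 6 + 7 = 13) = 7 (attained at k = 0)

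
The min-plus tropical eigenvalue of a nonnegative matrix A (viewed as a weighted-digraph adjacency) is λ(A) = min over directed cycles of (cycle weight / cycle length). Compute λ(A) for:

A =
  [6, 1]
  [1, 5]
λ(A) = 1

Enumerate directed cycles and compute their means (weight / length). Sample:
  cycle 0 → 0: weight = 6, length = 1, mean = 6/1 ≈ 6.000
  cycle 1 → 1: weight = 5, length = 1, mean = 5/1 ≈ 5.000
  cycle 0 → 1 → 0: weight = 2, length = 2, mean = 2/2 ≈ 1.000
  cycle 1 → 0 → 1: weight = 2, length = 2, mean = 2/2 ≈ 1.000
Minimum mean = 1.000, attained e.g. along the cycle 0 → 1 → 0 with weight 2 and length 2. So λ(A) = 2/2 = 1.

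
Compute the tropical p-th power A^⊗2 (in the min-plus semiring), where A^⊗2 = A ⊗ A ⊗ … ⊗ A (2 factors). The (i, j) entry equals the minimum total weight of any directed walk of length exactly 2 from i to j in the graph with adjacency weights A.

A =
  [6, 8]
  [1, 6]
A^⊗2 =
  [9, 14]
  [7, 9]

Each entry (A^⊗2)_ij equals the minimum over all length-2 walks i = v_0 → v_1 → … → v_2 = j of Σ_t A[v_t][v_{t+1}]. For example, for (i, j) = (0, 1) we minimise over 2 possible intermediate vertex sequences; the minimum is 14, attained along the walk 0 → 0 → 1.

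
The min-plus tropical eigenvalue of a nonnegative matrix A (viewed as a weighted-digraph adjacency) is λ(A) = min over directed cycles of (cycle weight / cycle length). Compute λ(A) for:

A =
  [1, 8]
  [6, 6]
λ(A) = 1

Enumerate directed cycles and compute their means (weight / length). Sample:
  cycle 0 → 0: weight = 1, length = 1, mean = 1/1 ≈ 1.000
  cycle 1 → 1: weight = 6, length = 1, mean = 6/1 ≈ 6.000
  cycle 0 → 1 → 0: weight = 14, length = 2, mean = 14/2 ≈ 7.000
  cycle 1 → 0 → 1: weight = 14, length = 2, mean = 14/2 ≈ 7.000
Minimum mean = 1.000, attained e.g. along the cycle 0 → 0 with weight 1 and length 1. So λ(A) = 1/1 = 1.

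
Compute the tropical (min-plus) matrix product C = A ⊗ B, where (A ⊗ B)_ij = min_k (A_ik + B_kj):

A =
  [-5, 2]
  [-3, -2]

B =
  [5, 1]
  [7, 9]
A ⊗ B =
  [0, -4]
  [2, -2]

Apply the min-plus product entry-by-entry:
  C[0][0] = min over k of (A[0][0] + B[0][0] = -5 + 5 = 0, A[0][1] + B[1][0] = 2 + 7 = 9) = 0 (attained at k = 0)
  C[0][1] = min over k of (A[0][0] + B[0][1] = -5 + 1 = -4, A[0][1] + B[1][1] = 2 + 9 = 11) = -4 (attained at k = 0)
  C[1][0] = min over k of (A[1][0] + B[0][0] = -3 + 5 = 2, A[1][1] + B[1][0] = -2 + 7 = 5) = 2 (attained at k = 0)
  C[1][1] = min over k of (A[1][0] + B[0][1] = -3 + 1 = -2, A[1][1] + B[1][1] = -2 + 9 = 7) = -2 (attained at k = 0)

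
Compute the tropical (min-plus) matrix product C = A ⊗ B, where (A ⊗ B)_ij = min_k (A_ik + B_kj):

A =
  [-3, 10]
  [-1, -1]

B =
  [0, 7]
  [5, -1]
A ⊗ B =
  [-3, 4]
  [-1, -2]

Apply the min-plus product entry-by-entry:
  C[0][0] = min over k of (A[0][0] + B[0][0] = -3 + 0 = -3, A[0][1] + B[1][0] = 10 + 5 = 15) = -3 (attained at k = 0)
  C[0][1] = min over k of (A[0][0] + B[0][1] = -3 + 7 = 4, A[0][1] + B[1][1] = 10 + -1 = 9) = 4 (attained at k = 0)
  C[1][0] = min over k of (A[1][0] + B[0][0] = -1 + 0 = -1, A[1][1] + B[1][0] = -1 + 5 = 4) = -1 (attained at k = 0)
  C[1][1] = min over k of (A[1][0] + B[0][1] = -1 + 7 = 6, A[1][1] + B[1][1] = -1 + -1 = -2) = -2 (attained at k = 1)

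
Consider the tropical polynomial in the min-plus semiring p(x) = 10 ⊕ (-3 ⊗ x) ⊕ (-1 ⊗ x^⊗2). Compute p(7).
p(7) = 4

A tropical monomial a ⊗ x^⊗i evaluates to a + i · x. Evaluating each term at x = 7:
  Term 0 contributes 10 + 0 · 7 = 10
  Term 1 contributes -3 + 1 · 7 = 4
  Term 2 contributes -1 + 2 · 7 = 13
p(7) = ⊕ of these = min[10, 4, 13] = 4.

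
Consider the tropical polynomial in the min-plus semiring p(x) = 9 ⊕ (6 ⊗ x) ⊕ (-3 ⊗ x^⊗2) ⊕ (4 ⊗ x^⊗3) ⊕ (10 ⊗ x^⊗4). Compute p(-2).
p(-2) = -7

A tropical monomial a ⊗ x^⊗i evaluates to a + i · x. Evaluating each term at x = -2:
  Term 0 contributes 9 + 0 · -2 = 9
  Term 1 contributes 6 + 1 · -2 = 4
  Term 2 contributes -3 + 2 · -2 = -7
  Term 3 contributes 4 + 3 · -2 = -2
  Term 4 contributes 10 + 4 · -2 = 2
p(-2) = ⊕ of these = min[9, 4, -7, -2, 2] = -7.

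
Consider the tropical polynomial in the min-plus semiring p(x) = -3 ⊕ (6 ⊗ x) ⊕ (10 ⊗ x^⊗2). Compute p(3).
p(3) = -3

A tropical monomial a ⊗ x^⊗i evaluates to a + i · x. Evaluating each term at x = 3:
  Term 0 contributes -3 + 0 · 3 = -3
  Term 1 contributes 6 + 1 · 3 = 9
  Term 2 contributes 10 + 2 · 3 = 16
p(3) = ⊕ of these = min[-3, 9, 16] = -3.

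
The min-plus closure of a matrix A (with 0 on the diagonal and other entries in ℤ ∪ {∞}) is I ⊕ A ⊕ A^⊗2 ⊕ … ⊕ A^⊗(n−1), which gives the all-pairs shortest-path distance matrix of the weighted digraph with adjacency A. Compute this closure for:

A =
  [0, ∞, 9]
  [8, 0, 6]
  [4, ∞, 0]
Closure =
  [0, ∞, 9]
  [8, 0, 6]
  [4, ∞, 0]

This is the Floyd-Warshall all-pairs shortest-path computation. For each intermediate vertex k = 0, 1, …, 2, update dist[i][j] ← min(dist[i][j], dist[i][k] + dist[k][j]). The final matrix gives, for each (i, j), the minimum total weight of any directed path from i to j (possibly empty when i = j).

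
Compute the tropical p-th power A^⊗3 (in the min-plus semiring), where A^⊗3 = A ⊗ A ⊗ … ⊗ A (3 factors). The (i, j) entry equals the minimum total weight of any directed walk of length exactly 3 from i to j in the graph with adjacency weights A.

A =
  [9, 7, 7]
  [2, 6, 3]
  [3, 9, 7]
A^⊗3 =
  [13, 16, 16]
  [11, 13, 12]
  [12, 16, 13]

Each entry (A^⊗3)_ij equals the minimum over all length-3 walks i = v_0 → v_1 → … → v_3 = j of Σ_t A[v_t][v_{t+1}]. For example, for (i, j) = (0, 2) we minimise over 9 possible intermediate vertex sequences; the minimum is 16, attained along the walk 0 → 1 → 0 → 2.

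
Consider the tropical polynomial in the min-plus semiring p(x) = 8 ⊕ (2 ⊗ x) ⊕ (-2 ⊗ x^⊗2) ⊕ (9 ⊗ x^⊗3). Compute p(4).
p(4) = 6

A tropical monomial a ⊗ x^⊗i evaluates to a + i · x. Evaluating each term at x = 4:
  Term 0 contributes 8 + 0 · 4 = 8
  Term 1 contributes 2 + 1 · 4 = 6
  Term 2 contributes -2 + 2 · 4 = 6
  Term 3 contributes 9 + 3 · 4 = 21
p(4) = ⊕ of these = min[8, 6, 6, 21] = 6.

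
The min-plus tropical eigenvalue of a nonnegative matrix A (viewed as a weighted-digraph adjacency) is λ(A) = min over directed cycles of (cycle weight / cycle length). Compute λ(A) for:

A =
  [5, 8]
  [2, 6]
λ(A) = 5

Enumerate directed cycles and compute their means (weight / length). Sample:
  cycle 0 → 0: weight = 5, length = 1, mean = 5/1 ≈ 5.000
  cycle 1 → 1: weight = 6, length = 1, mean = 6/1 ≈ 6.000
  cycle 0 → 1 → 0: weight = 10, length = 2, mean = 10/2 ≈ 5.000
  cycle 1 → 0 → 1: weight = 10, length = 2, mean = 10/2 ≈ 5.000
Minimum mean = 5.000, attained e.g. along the cycle 0 → 0 with weight 5 and length 1. So λ(A) = 5/1 = 5.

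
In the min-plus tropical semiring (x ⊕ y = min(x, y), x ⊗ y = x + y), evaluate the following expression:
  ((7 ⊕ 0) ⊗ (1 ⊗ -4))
((7 ⊕ 0) ⊗ (1 ⊗ -4)) = -3

Expand innermost to outermost. Recall ⊕ takes the minimum of its arguments and ⊗ takes their sum. Working out the expression ((7 ⊕ 0) ⊗ (1 ⊗ -4)) gives -3.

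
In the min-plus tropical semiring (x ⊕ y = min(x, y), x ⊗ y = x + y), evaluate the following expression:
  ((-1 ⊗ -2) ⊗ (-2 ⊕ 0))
((-1 ⊗ -2) ⊗ (-2 ⊕ 0)) = -5

Expand innermost to outermost. Recall ⊕ takes the minimum of its arguments and ⊗ takes their sum. Working out the expression ((-1 ⊗ -2) ⊗ (-2 ⊕ 0)) gives -5.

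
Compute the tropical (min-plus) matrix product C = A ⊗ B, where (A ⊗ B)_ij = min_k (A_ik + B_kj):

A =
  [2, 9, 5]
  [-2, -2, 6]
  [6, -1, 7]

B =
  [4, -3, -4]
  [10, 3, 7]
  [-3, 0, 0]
A ⊗ B =
  [2, -1, -2]
  [2, -5, -6]
  [4, 2, 2]

Apply the min-plus product entry-by-entry:
  C[0][0] = min over k of (A[0][0] + B[0][0] = 2 + 4 = 6, A[0][1] + B[1][0] = 9 + 10 = 19, A[0][2] + B[2][0] = 5 + -3 = 2) = 2 (attained at k = 2)
  C[0][1] = min over k of (A[0][0] + B[0][1] = 2 + -3 = -1, A[0][1] + B[1][1] = 9 + 3 = 12, A[0][2] + B[2][1] = 5 + 0 = 5) = -1 (attained at k = 0)
  C[0][2] = min over k of (A[0][0] + B[0][2] = 2 + -4 = -2, A[0][1] + B[1][2] = 9 + 7 = 16, A[0][2] + B[2][2] = 5 + 0 = 5) = -2 (attained at k = 0)
  C[1][0] = min over k of (A[1][0] + B[0][0] = -2 + 4 = 2, A[1][1] + B[1][0] = -2 + 10 = 8, A[1][2] + B[2][0] = 6 + -3 = 3) = 2 (attained at k = 0)
  C[1][1] = min over k of (A[1][0] + B[0][1] = -2 + -3 = -5, A[1][1] + B[1][1] = -2 + 3 = 1, A[1][2] + B[2][1] = 6 + 0 = 6) = -5 (attained at k = 0)
  C[1][2] = min over k of (A[1][0] + B[0][2] = -2 + -4 = -6, A[1][1] + B[1][2] = -2 + 7 = 5, A[1][2] + B[2][2] = 6 + 0 = 6) = -6 (attained at k = 0)
  C[2][0] = min over k of (A[2][0] + B[0][0] = 6 + 4 = 10, A[2][1] + B[1][0] = -1 + 10 = 9, A[2][2] + B[2][0] = 7 + -3 = 4) = 4 (attained at k = 2)
  C[2][1] = min over k of (A[2][0] + B[0][1] = 6 + -3 = 3, A[2][1] + B[1][1] = -1 + 3 = 2, A[2][2] + B[2][1] = 7 + 0 = 7) = 2 (attained at k = 1)
  C[2][2] = min over k of (A[2][0] + B[0][2] = 6 + -4 = 2, A[2][1] + B[1][2] = -1 + 7 = 6, A[2][2] + B[2][2] = 7 + 0 = 7) = 2 (attained at k = 0)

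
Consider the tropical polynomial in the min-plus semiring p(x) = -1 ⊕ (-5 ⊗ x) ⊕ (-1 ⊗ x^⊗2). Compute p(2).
p(2) = -3

A tropical monomial a ⊗ x^⊗i evaluates to a + i · x. Evaluating each term at x = 2:
  Term 0 contributes -1 + 0 · 2 = -1
  Term 1 contributes -5 + 1 · 2 = -3
  Term 2 contributes -1 + 2 · 2 = 3
p(2) = ⊕ of these = min[-1, -3, 3] = -3.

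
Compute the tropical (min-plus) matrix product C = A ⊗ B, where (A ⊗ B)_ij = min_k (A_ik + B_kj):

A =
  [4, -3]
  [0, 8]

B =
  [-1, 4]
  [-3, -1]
A ⊗ B =
  [-6, -4]
  [-1, 4]

Apply the min-plus product entry-by-entry:
  C[0][0] = min over k of (A[0][0] + B[0][0] = 4 + -1 = 3, A[0][1] + B[1][0] = -3 + -3 = -6) = -6 (attained at k = 1)
  C[0][1] = min over k of (A[0][0] + B[0][1] = 4 + 4 = 8, A[0][1] + B[1][1] = -3 + -1 = -4) = -4 (attained at k = 1)
  C[1][0] = min over k of (A[1][0] + B[0][0] = 0 + -1 = -1, A[1][1] + B[1][0] = 8 + -3 = 5) = -1 (attained at k = 0)
  C[1][1] = min over k of (A[1][0] + B[0][1] = 0 + 4 = 4, A[1][1] + B[1][1] = 8 + -1 = 7) = 4 (attained at k = 0)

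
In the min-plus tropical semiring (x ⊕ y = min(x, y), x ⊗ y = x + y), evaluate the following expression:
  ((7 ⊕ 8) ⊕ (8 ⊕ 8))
((7 ⊕ 8) ⊕ (8 ⊕ 8)) = 7

Expand innermost to outermost. Recall ⊕ takes the minimum of its arguments and ⊗ takes their sum. Working out the expression ((7 ⊕ 8) ⊕ (8 ⊕ 8)) gives 7.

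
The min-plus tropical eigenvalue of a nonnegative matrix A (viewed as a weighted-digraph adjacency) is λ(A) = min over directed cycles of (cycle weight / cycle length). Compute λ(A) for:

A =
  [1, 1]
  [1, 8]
λ(A) = 1

Enumerate directed cycles and compute their means (weight / length). Sample:
  cycle 0 → 0: weight = 1, length = 1, mean = 1/1 ≈ 1.000
  cycle 1 → 1: weight = 8, length = 1, mean = 8/1 ≈ 8.000
  cycle 0 → 1 → 0: weight = 2, length = 2, mean = 2/2 ≈ 1.000
  cycle 1 → 0 → 1: weight = 2, length = 2, mean = 2/2 ≈ 1.000
Minimum mean = 1.000, attained e.g. along the cycle 0 → 0 with weight 1 and length 1. So λ(A) = 1/1 = 1.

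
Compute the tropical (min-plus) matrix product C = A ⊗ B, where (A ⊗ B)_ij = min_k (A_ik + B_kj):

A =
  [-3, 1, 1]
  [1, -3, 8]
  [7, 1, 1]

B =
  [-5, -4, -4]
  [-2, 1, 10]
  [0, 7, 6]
A ⊗ B =
  [-8, -7, -7]
  [-5, -3, -3]
  [-1, 2, 3]

Apply the min-plus product entry-by-entry:
  C[0][0] = min over k of (A[0][0] + B[0][0] = -3 + -5 = -8, A[0][1] + B[1][0] = 1 + -2 = -1, A[0][2] + B[2][0] = 1 + 0 = 1) = -8 (attained at k = 0)
  C[0][1] = min over k of (A[0][0] + B[0][1] = -3 + -4 = -7, A[0][1] + B[1][1] = 1 + 1 = 2, A[0][2] + B[2][1] = 1 + 7 = 8) = -7 (attained at k = 0)
  C[0][2] = min over k of (A[0][0] + B[0][2] = -3 + -4 = -7, A[0][1] + B[1][2] = 1 + 10 = 11, A[0][2] + B[2][2] = 1 + 6 = 7) = -7 (attained at k = 0)
  C[1][0] = min over k of (A[1][0] + B[0][0] = 1 + -5 = -4, A[1][1] + B[1][0] = -3 + -2 = -5, A[1][2] + B[2][0] = 8 + 0 = 8) = -5 (attained at k = 1)
  C[1][1] = min over k of (A[1][0] + B[0][1] = 1 + -4 = -3, A[1][1] + B[1][1] = -3 + 1 = -2, A[1][2] + B[2][1] = 8 + 7 = 15) = -3 (attained at k = 0)
  C[1][2] = min over k of (A[1][0] + B[0][2] = 1 + -4 = -3, A[1][1] + B[1][2] = -3 + 10 = 7, A[1][2] + B[2][2] = 8 + 6 = 14) = -3 (attained at k = 0)
  C[2][0] = min over k of (A[2][0] + B[0][0] = 7 + -5 = 2, A[2][1] + B[1][0] = 1 + -2 = -1, A[2][2] + B[2][0] = 1 + 0 = 1) = -1 (attained at k = 1)
  C[2][1] = min over k of (A[2][0] + B[0][1] = 7 + -4 = 3, A[2][1] + B[1][1] = 1 + 1 = 2, A[2][2] + B[2][1] = 1 + 7 = 8) = 2 (attained at k = 1)
  C[2][2] = min over k of (A[2][0] + B[0][2] = 7 + -4 = 3, A[2][1] + B[1][2] = 1 + 10 = 11, A[2][2] + B[2][2] = 1 + 6 = 7) = 3 (attained at k = 0)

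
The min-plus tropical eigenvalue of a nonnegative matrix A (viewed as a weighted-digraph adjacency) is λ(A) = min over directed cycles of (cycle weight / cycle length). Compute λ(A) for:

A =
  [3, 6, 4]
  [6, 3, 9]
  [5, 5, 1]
λ(A) = 1

Enumerate directed cycles and compute their means (weight / length). Sample:
  cycle 0 → 0: weight = 3, length = 1, mean = 3/1 ≈ 3.000
  cycle 1 → 1: weight = 3, length = 1, mean = 3/1 ≈ 3.000
  cycle 2 → 2: weight = 1, length = 1, mean = 1/1 ≈ 1.000
  cycle 0 → 1 → 0: weight = 12, length = 2, mean = 12/2 ≈ 6.000
  cycle 0 → 2 → 0: weight = 9, length = 2, mean = 9/2 ≈ 4.500
  cycle 1 → 0 → 1: weight = 12, length = 2, mean = 12/2 ≈ 6.000
Minimum mean = 1.000, attained e.g. along the cycle 2 → 2 with weight 1 and length 1. So λ(A) = 1/1 = 1.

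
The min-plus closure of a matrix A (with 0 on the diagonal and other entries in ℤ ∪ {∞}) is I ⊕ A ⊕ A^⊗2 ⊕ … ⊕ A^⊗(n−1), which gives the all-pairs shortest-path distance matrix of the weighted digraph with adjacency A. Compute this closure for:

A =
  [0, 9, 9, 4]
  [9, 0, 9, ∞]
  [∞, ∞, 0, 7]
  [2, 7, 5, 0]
Closure =
  [0, 9, 9, 4]
  [9, 0, 9, 13]
  [9, 14, 0, 7]
  [2, 7, 5, 0]

This is the Floyd-Warshall all-pairs shortest-path computation. For each intermediate vertex k = 0, 1, …, 3, update dist[i][j] ← min(dist[i][j], dist[i][k] + dist[k][j]). The final matrix gives, for each (i, j), the minimum total weight of any directed path from i to j (possibly empty when i = j).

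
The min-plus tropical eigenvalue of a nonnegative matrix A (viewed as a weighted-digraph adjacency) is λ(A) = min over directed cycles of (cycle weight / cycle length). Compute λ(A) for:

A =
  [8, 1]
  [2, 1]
λ(A) = 1

Enumerate directed cycles and compute their means (weight / length). Sample:
  cycle 0 → 0: weight = 8, length = 1, mean = 8/1 ≈ 8.000
  cycle 1 → 1: weight = 1, length = 1, mean = 1/1 ≈ 1.000
  cycle 0 → 1 → 0: weight = 3, length = 2, mean = 3/2 ≈ 1.500
  cycle 1 → 0 → 1: weight = 3, length = 2, mean = 3/2 ≈ 1.500
Minimum mean = 1.000, attained e.g. along the cycle 1 → 1 with weight 1 and length 1. So λ(A) = 1/1 = 1.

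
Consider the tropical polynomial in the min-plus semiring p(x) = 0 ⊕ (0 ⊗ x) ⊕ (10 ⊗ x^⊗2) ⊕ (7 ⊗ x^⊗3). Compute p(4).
p(4) = 0

A tropical monomial a ⊗ x^⊗i evaluates to a + i · x. Evaluating each term at x = 4:
  Term 0 contributes 0 + 0 · 4 = 0
  Term 1 contributes 0 + 1 · 4 = 4
  Term 2 contributes 10 + 2 · 4 = 18
  Term 3 contributes 7 + 3 · 4 = 19
p(4) = ⊕ of these = min[0, 4, 18, 19] = 0.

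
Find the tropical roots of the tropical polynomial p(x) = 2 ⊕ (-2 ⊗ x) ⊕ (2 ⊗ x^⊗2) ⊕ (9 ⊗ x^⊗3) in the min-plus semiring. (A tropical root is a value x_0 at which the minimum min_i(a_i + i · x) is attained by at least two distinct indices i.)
Roots: {-7, -4, 4}

Each tropical root is a break point of the lower envelope of the lines y = a_i + i · x (there are 4 lines, with slopes 0, 1, ..., 3). Only the lines that attain the minimum somewhere contribute to roots; other lines are dominated. Here the surviving (envelope) indices are i = 3, i = 2, i = 1, i = 0.
Intersections between consecutive envelope lines give the roots: for adjacent envelope indices i < j the intersection is x = (a_i − a_j) / (j − i). Reading off the sorted break points: {-7, -4, 4}.
Verification: at each break x_0, at least two indices attain the minimum of min_i(a_i + i · x_0).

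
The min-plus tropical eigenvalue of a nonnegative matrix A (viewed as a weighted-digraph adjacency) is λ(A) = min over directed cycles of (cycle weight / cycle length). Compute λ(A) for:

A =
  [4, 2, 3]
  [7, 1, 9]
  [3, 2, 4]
λ(A) = 1

Enumerate directed cycles and compute their means (weight / length). Sample:
  cycle 0 → 0: weight = 4, length = 1, mean = 4/1 ≈ 4.000
  cycle 1 → 1: weight = 1, length = 1, mean = 1/1 ≈ 1.000
  cycle 2 → 2: weight = 4, length = 1, mean = 4/1 ≈ 4.000
  cycle 0 → 1 → 0: weight = 9, length = 2, mean = 9/2 ≈ 4.500
  cycle 0 → 2 → 0: weight = 6, length = 2, mean = 6/2 ≈ 3.000
  cycle 1 → 0 → 1: weight = 9, length = 2, mean = 9/2 ≈ 4.500
Minimum mean = 1.000, attained e.g. along the cycle 1 → 1 with weight 1 and length 1. So λ(A) = 1/1 = 1.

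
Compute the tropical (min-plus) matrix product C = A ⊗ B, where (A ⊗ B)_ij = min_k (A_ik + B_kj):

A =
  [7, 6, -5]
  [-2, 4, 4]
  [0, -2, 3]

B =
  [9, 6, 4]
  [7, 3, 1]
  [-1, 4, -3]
A ⊗ B =
  [-6, -1, -8]
  [3, 4, 1]
  [2, 1, -1]

Apply the min-plus product entry-by-entry:
  C[0][0] = min over k of (A[0][0] + B[0][0] = 7 + 9 = 16, A[0][1] + B[1][0] = 6 + 7 = 13, A[0][2] + B[2][0] = -5 + -1 = -6) = -6 (attained at k = 2)
  C[0][1] = min over k of (A[0][0] + B[0][1] = 7 + 6 = 13, A[0][1] + B[1][1] = 6 + 3 = 9, A[0][2] + B[2][1] = -5 + 4 = -1) = -1 (attained at k = 2)
  C[0][2] = min over k of (A[0][0] + B[0][2] = 7 + 4 = 11, A[0][1] + B[1][2] = 6 + 1 = 7, A[0][2] + B[2][2] = -5 + -3 = -8) = -8 (attained at k = 2)
  C[1][0] = min over k of (A[1][0] + B[0][0] = -2 + 9 = 7, A[1][1] + B[1][0] = 4 + 7 = 11, A[1][2] + B[2][0] = 4 + -1 = 3) = 3 (attained at k = 2)
  C[1][1] = min over k of (A[1][0] + B[0][1] = -2 + 6 = 4, A[1][1] + B[1][1] = 4 + 3 = 7, A[1][2] + B[2][1] = 4 + 4 = 8) = 4 (attained at k = 0)
  C[1][2] = min over k of (A[1][0] + B[0][2] = -2 + 4 = 2, A[1][1] + B[1][2] = 4 + 1 = 5, A[1][2] + B[2][2] = 4 + -3 = 1) = 1 (attained at k = 2)
  C[2][0] = min over k of (A[2][0] + B[0][0] = 0 + 9 = 9, A[2][1] + B[1][0] = -2 + 7 = 5, A[2][2] + B[2][0] = 3 + -1 = 2) = 2 (attained at k = 2)
  C[2][1] = min over k of (A[2][0] + B[0][1] = 0 + 6 = 6, A[2][1] + B[1][1] = -2 + 3 = 1, A[2][2] + B[2][1] = 3 + 4 = 7) = 1 (attained at k = 1)
  C[2][2] = min over k of (A[2][0] + B[0][2] = 0 + 4 = 4, A[2][1] + B[1][2] = -2 + 1 = -1, A[2][2] + B[2][2] = 3 + -3 = 0) = -1 (attained at k = 1)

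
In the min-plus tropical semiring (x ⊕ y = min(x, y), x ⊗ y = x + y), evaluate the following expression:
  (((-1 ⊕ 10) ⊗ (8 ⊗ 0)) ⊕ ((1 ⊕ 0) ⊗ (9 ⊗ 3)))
(((-1 ⊕ 10) ⊗ (8 ⊗ 0)) ⊕ ((1 ⊕ 0) ⊗ (9 ⊗ 3))) = 7

Expand innermost to outermost. Recall ⊕ takes the minimum of its arguments and ⊗ takes their sum. Working out the expression (((-1 ⊕ 10) ⊗ (8 ⊗ 0)) ⊕ ((1 ⊕ 0) ⊗ (9 ⊗ 3))) gives 7.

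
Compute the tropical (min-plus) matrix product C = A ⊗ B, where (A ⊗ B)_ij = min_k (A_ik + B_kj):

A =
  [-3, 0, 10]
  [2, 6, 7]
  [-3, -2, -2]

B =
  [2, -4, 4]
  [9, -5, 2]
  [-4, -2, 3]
A ⊗ B =
  [-1, -7, 1]
  [3, -2, 6]
  [-6, -7, 0]

Apply the min-plus product entry-by-entry:
  C[0][0] = min over k of (A[0][0] + B[0][0] = -3 + 2 = -1, A[0][1] + B[1][0] = 0 + 9 = 9, A[0][2] + B[2][0] = 10 + -4 = 6) = -1 (attained at k = 0)
  C[0][1] = min over k of (A[0][0] + B[0][1] = -3 + -4 = -7, A[0][1] + B[1][1] = 0 + -5 = -5, A[0][2] + B[2][1] = 10 + -2 = 8) = -7 (attained at k = 0)
  C[0][2] = min over k of (A[0][0] + B[0][2] = -3 + 4 = 1, A[0][1] + B[1][2] = 0 + 2 = 2, A[0][2] + B[2][2] = 10 + 3 = 13) = 1 (attained at k = 0)
  C[1][0] = min over k of (A[1][0] + B[0][0] = 2 + 2 = 4, A[1][1] + B[1][0] = 6 + 9 = 15, A[1][2] + B[2][0] = 7 + -4 = 3) = 3 (attained at k = 2)
  C[1][1] = min over k of (A[1][0] + B[0][1] = 2 + -4 = -2, A[1][1] + B[1][1] = 6 + -5 = 1, A[1][2] + B[2][1] = 7 + -2 = 5) = -2 (attained at k = 0)
  C[1][2] = min over k of (A[1][0] + B[0][2] = 2 + 4 = 6, A[1][1] + B[1][2] = 6 + 2 = 8, A[1][2] + B[2][2] = 7 + 3 = 10) = 6 (attained at k = 0)
  C[2][0] = min over k of (A[2][0] + B[0][0] = -3 + 2 = -1, A[2][1] + B[1][0] = -2 + 9 = 7, A[2][2] + B[2][0] = -2 + -4 = -6) = -6 (attained at k = 2)
  C[2][1] = min over k of (A[2][0] + B[0][1] = -3 + -4 = -7, A[2][1] + B[1][1] = -2 + -5 = -7, A[2][2] + B[2][1] = -2 + -2 = -4) = -7 (attained at k = 0)
  C[2][2] = min over k of (A[2][0] + B[0][2] = -3 + 4 = 1, A[2][1] + B[1][2] = -2 + 2 = 0, A[2][2] + B[2][2] = -2 + 3 = 1) = 0 (attained at k = 1)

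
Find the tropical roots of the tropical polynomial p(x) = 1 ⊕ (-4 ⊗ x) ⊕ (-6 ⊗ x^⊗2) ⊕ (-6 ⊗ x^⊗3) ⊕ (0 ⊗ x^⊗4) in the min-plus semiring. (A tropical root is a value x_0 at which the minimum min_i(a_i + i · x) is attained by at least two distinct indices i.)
Roots: {-6, 0, 2, 5}

Each tropical root is a break point of the lower envelope of the lines y = a_i + i · x (there are 5 lines, with slopes 0, 1, ..., 4). Only the lines that attain the minimum somewhere contribute to roots; other lines are dominated. Here the surviving (envelope) indices are i = 4, i = 3, i = 2, i = 1, i = 0.
Intersections between consecutive envelope lines give the roots: for adjacent envelope indices i < j the intersection is x = (a_i − a_j) / (j − i). Reading off the sorted break points: {-6, 0, 2, 5}.
Verification: at each break x_0, at least two indices attain the minimum of min_i(a_i + i · x_0).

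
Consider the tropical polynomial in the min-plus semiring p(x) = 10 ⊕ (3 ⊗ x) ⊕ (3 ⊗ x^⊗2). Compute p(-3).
p(-3) = -3

A tropical monomial a ⊗ x^⊗i evaluates to a + i · x. Evaluating each term at x = -3:
  Term 0 contributes 10 + 0 · -3 = 10
  Term 1 contributes 3 + 1 · -3 = 0
  Term 2 contributes 3 + 2 · -3 = -3
p(-3) = ⊕ of these = min[10, 0, -3] = -3.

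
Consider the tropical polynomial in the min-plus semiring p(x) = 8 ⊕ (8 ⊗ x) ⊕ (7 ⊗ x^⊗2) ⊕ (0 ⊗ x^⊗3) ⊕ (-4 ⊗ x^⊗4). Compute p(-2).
p(-2) = -12

A tropical monomial a ⊗ x^⊗i evaluates to a + i · x. Evaluating each term at x = -2:
  Term 0 contributes 8 + 0 · -2 = 8
  Term 1 contributes 8 + 1 · -2 = 6
  Term 2 contributes 7 + 2 · -2 = 3
  Term 3 contributes 0 + 3 · -2 = -6
  Term 4 contributes -4 + 4 · -2 = -12
p(-2) = ⊕ of these = min[8, 6, 3, -6, -12] = -12.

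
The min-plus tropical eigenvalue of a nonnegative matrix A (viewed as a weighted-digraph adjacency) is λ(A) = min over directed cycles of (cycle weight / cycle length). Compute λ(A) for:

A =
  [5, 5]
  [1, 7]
λ(A) = 3

Enumerate directed cycles and compute their means (weight / length). Sample:
  cycle 0 → 0: weight = 5, length = 1, mean = 5/1 ≈ 5.000
  cycle 1 → 1: weight = 7, length = 1, mean = 7/1 ≈ 7.000
  cycle 0 → 1 → 0: weight = 6, length = 2, mean = 6/2 ≈ 3.000
  cycle 1 → 0 → 1: weight = 6, length = 2, mean = 6/2 ≈ 3.000
Minimum mean = 3.000, attained e.g. along the cycle 0 → 1 → 0 with weight 6 and length 2. So λ(A) = 6/2 = 3.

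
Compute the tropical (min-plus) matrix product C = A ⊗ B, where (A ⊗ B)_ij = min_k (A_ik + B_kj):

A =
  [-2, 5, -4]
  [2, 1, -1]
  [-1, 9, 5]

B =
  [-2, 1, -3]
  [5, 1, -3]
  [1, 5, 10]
A ⊗ B =
  [-4, -1, -5]
  [0, 2, -2]
  [-3, 0, -4]

Apply the min-plus product entry-by-entry:
  C[0][0] = min over k of (A[0][0] + B[0][0] = -2 + -2 = -4, A[0][1] + B[1][0] = 5 + 5 = 10, A[0][2] + B[2][0] = -4 + 1 = -3) = -4 (attained at k = 0)
  C[0][1] = min over k of (A[0][0] + B[0][1] = -2 + 1 = -1, A[0][1] + B[1][1] = 5 + 1 = 6, A[0][2] + B[2][1] = -4 + 5 = 1) = -1 (attained at k = 0)
  C[0][2] = min over k of (A[0][0] + B[0][2] = -2 + -3 = -5, A[0][1] + B[1][2] = 5 + -3 = 2, A[0][2] + B[2][2] = -4 + 10 = 6) = -5 (attained at k = 0)
  C[1][0] = min over k of (A[1][0] + B[0][0] = 2 + -2 = 0, A[1][1] + B[1][0] = 1 + 5 = 6, A[1][2] + B[2][0] = -1 + 1 = 0) = 0 (attained at k = 0)
  C[1][1] = min over k of (A[1][0] + B[0][1] = 2 + 1 = 3, A[1][1] + B[1][1] = 1 + 1 = 2, A[1][2] + B[2][1] = -1 + 5 = 4) = 2 (attained at k = 1)
  C[1][2] = min over k of (A[1][0] + B[0][2] = 2 + -3 = -1, A[1][1] + B[1][2] = 1 + -3 = -2, A[1][2] + B[2][2] = -1 + 10 = 9) = -2 (attained at k = 1)
  C[2][0] = min over k of (A[2][0] + B[0][0] = -1 + -2 = -3, A[2][1] + B[1][0] = 9 + 5 = 14, A[2][2] + B[2][0] = 5 + 1 = 6) = -3 (attained at k = 0)
  C[2][1] = min over k of (A[2][0] + B[0][1] = -1 + 1 = 0, A[2][1] + B[1][1] = 9 + 1 = 10, A[2][2] + B[2][1] = 5 + 5 = 10) = 0 (attained at k = 0)
  C[2][2] = min over k of (A[2][0] + B[0][2] = -1 + -3 = -4, A[2][1] + B[1][2] = 9 + -3 = 6, A[2][2] + B[2][2] = 5 + 10 = 15) = -4 (attained at k = 0)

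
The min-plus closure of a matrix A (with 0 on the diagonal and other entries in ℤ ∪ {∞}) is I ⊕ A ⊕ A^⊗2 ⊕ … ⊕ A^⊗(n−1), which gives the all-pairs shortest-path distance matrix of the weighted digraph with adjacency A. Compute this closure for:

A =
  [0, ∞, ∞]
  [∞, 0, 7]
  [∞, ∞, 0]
Closure =
  [0, ∞, ∞]
  [∞, 0, 7]
  [∞, ∞, 0]

This is the Floyd-Warshall all-pairs shortest-path computation. For each intermediate vertex k = 0, 1, …, 2, update dist[i][j] ← min(dist[i][j], dist[i][k] + dist[k][j]). The final matrix gives, for each (i, j), the minimum total weight of any directed path from i to j (possibly empty when i = j).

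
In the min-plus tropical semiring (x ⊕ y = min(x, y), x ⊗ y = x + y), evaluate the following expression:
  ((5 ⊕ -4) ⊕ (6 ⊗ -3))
((5 ⊕ -4) ⊕ (6 ⊗ -3)) = -4

Expand innermost to outermost. Recall ⊕ takes the minimum of its arguments and ⊗ takes their sum. Working out the expression ((5 ⊕ -4) ⊕ (6 ⊗ -3)) gives -4.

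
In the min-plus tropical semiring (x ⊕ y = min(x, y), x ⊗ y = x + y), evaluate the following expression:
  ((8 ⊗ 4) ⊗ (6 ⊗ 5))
((8 ⊗ 4) ⊗ (6 ⊗ 5)) = 23

Expand innermost to outermost. Recall ⊕ takes the minimum of its arguments and ⊗ takes their sum. Working out the expression ((8 ⊗ 4) ⊗ (6 ⊗ 5)) gives 23.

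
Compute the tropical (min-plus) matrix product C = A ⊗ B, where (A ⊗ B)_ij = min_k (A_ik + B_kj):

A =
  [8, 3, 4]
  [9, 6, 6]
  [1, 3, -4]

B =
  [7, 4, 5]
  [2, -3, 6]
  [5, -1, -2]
A ⊗ B =
  [5, 0, 2]
  [8, 3, 4]
  [1, -5, -6]

Apply the min-plus product entry-by-entry:
  C[0][0] = min over k of (A[0][0] + B[0][0] = 8 + 7 = 15, A[0][1] + B[1][0] = 3 + 2 = 5, A[0][2] + B[2][0] = 4 + 5 = 9) = 5 (attained at k = 1)
  C[0][1] = min over k of (A[0][0] + B[0][1] = 8 + 4 = 12, A[0][1] + B[1][1] = 3 + -3 = 0, A[0][2] + B[2][1] = 4 + -1 = 3) = 0 (attained at k = 1)
  C[0][2] = min over k of (A[0][0] + B[0][2] = 8 + 5 = 13, A[0][1] + B[1][2] = 3 + 6 = 9, A[0][2] + B[2][2] = 4 + -2 = 2) = 2 (attained at k = 2)
  C[1][0] = min over k of (A[1][0] + B[0][0] = 9 + 7 = 16, A[1][1] + B[1][0] = 6 + 2 = 8, A[1][2] + B[2][0] = 6 + 5 = 11) = 8 (attained at k = 1)
  C[1][1] = min over k of (A[1][0] + B[0][1] = 9 + 4 = 13, A[1][1] + B[1][1] = 6 + -3 = 3, A[1][2] + B[2][1] = 6 + -1 = 5) = 3 (attained at k = 1)
  C[1][2] = min over k of (A[1][0] + B[0][2] = 9 + 5 = 14, A[1][1] + B[1][2] = 6 + 6 = 12, A[1][2] + B[2][2] = 6 + -2 = 4) = 4 (attained at k = 2)
  C[2][0] = min over k of (A[2][0] + B[0][0] = 1 + 7 = 8, A[2][1] + B[1][0] = 3 + 2 = 5, A[2][2] + B[2][0] = -4 + 5 = 1) = 1 (attained at k = 2)
  C[2][1] = min over k of (A[2][0] + B[0][1] = 1 + 4 = 5, A[2][1] + B[1][1] = 3 + -3 = 0, A[2][2] + B[2][1] = -4 + -1 = -5) = -5 (attained at k = 2)
  C[2][2] = min over k of (A[2][0] + B[0][2] = 1 + 5 = 6, A[2][1] + B[1][2] = 3 + 6 = 9, A[2][2] + B[2][2] = -4 + -2 = -6) = -6 (attained at k = 2)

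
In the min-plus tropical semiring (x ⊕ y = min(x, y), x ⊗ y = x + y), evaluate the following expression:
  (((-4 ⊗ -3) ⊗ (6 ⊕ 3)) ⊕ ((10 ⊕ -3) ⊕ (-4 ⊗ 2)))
(((-4 ⊗ -3) ⊗ (6 ⊕ 3)) ⊕ ((10 ⊕ -3) ⊕ (-4 ⊗ 2))) = -4

Expand innermost to outermost. Recall ⊕ takes the minimum of its arguments and ⊗ takes their sum. Working out the expression (((-4 ⊗ -3) ⊗ (6 ⊕ 3)) ⊕ ((10 ⊕ -3) ⊕ (-4 ⊗ 2))) gives -4.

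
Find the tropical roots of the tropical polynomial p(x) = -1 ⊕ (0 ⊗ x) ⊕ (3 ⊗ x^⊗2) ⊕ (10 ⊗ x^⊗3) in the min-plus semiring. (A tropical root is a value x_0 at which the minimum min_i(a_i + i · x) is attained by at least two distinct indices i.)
Roots: {-7, -3, -1}

Each tropical root is a break point of the lower envelope of the lines y = a_i + i · x (there are 4 lines, with slopes 0, 1, ..., 3). Only the lines that attain the minimum somewhere contribute to roots; other lines are dominated. Here the surviving (envelope) indices are i = 3, i = 2, i = 1, i = 0.
Intersections between consecutive envelope lines give the roots: for adjacent envelope indices i < j the intersection is x = (a_i − a_j) / (j − i). Reading off the sorted break points: {-7, -3, -1}.
Verification: at each break x_0, at least two indices attain the minimum of min_i(a_i + i · x_0).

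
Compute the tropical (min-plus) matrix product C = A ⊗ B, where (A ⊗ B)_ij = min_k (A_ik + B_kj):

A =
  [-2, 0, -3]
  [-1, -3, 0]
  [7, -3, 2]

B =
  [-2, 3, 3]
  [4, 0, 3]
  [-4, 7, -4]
A ⊗ B =
  [-7, 0, -7]
  [-4, -3, -4]
  [-2, -3, -2]

Apply the min-plus product entry-by-entry:
  C[0][0] = min over k of (A[0][0] + B[0][0] = -2 + -2 = -4, A[0][1] + B[1][0] = 0 + 4 = 4, A[0][2] + B[2][0] = -3 + -4 = -7) = -7 (attained at k = 2)
  C[0][1] = min over k of (A[0][0] + B[0][1] = -2 + 3 = 1, A[0][1] + B[1][1] = 0 + 0 = 0, A[0][2] + B[2][1] = -3 + 7 = 4) = 0 (attained at k = 1)
  C[0][2] = min over k of (A[0][0] + B[0][2] = -2 + 3 = 1, A[0][1] + B[1][2] = 0 + 3 = 3, A[0][2] + B[2][2] = -3 + -4 = -7) = -7 (attained at k = 2)
  C[1][0] = min over k of (A[1][0] + B[0][0] = -1 + -2 = -3, A[1][1] + B[1][0] = -3 + 4 = 1, A[1][2] + B[2][0] = 0 + -4 = -4) = -4 (attained at k = 2)
  C[1][1] = min over k of (A[1][0] + B[0][1] = -1 + 3 = 2, A[1][1] + B[1][1] = -3 + 0 = -3, A[1][2] + B[2][1] = 0 + 7 = 7) = -3 (attained at k = 1)
  C[1][2] = min over k of (A[1][0] + B[0][2] = -1 + 3 = 2, A[1][1] + B[1][2] = -3 + 3 = 0, A[1][2] + B[2][2] = 0 + -4 = -4) = -4 (attained at k = 2)
  C[2][0] = min over k of (A[2][0] + B[0][0] = 7 + -2 = 5, A[2][1] + B[1][0] = -3 + 4 = 1, A[2][2] + B[2][0] = 2 + -4 = -2) = -2 (attained at k = 2)
  C[2][1] = min over k of (A[2][0] + B[0][1] = 7 + 3 = 10, A[2][1] + B[1][1] = -3 + 0 = -3, A[2][2] + B[2][1] = 2 + 7 = 9) = -3 (attained at k = 1)
  C[2][2] = min over k of (A[2][0] + B[0][2] = 7 + 3 = 10, A[2][1] + B[1][2] = -3 + 3 = 0, A[2][2] + B[2][2] = 2 + -4 = -2) = -2 (attained at k = 2)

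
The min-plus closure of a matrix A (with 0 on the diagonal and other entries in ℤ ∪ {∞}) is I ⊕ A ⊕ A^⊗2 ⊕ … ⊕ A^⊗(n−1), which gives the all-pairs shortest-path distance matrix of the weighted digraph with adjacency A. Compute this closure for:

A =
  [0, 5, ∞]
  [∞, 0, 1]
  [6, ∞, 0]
Closure =
  [0, 5, 6]
  [7, 0, 1]
  [6, 11, 0]

This is the Floyd-Warshall all-pairs shortest-path computation. For each intermediate vertex k = 0, 1, …, 2, update dist[i][j] ← min(dist[i][j], dist[i][k] + dist[k][j]). The final matrix gives, for each (i, j), the minimum total weight of any directed path from i to j (possibly empty when i = j).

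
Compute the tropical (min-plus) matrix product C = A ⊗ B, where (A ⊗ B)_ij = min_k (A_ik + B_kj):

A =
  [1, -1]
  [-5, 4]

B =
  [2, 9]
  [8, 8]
A ⊗ B =
  [3, 7]
  [-3, 4]

Apply the min-plus product entry-by-entry:
  C[0][0] = min over k of (A[0][0] + B[0][0] = 1 + 2 = 3, A[0][1] + B[1][0] = -1 + 8 = 7) = 3 (attained at k = 0)
  C[0][1] = min over k of (A[0][0] + B[0][1] = 1 + 9 = 10, A[0][1] + B[1][1] = -1 + 8 = 7) = 7 (attained at k = 1)
  C[1][0] = min over k of (A[1][0] + B[0][0] = -5 + 2 = -3, A[1][1] + B[1][0] = 4 + 8 = 12) = -3 (attained at k = 0)
  C[1][1] = min over k of (A[1][0] + B[0][1] = -5 + 9 = 4, A[1][1] + B[1][1] = 4 + 8 = 12) = 4 (attained at k = 0)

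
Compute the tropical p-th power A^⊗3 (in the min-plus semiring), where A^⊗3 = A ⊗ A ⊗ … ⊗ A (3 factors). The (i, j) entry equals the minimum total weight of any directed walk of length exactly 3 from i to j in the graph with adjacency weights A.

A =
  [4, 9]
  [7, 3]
A^⊗3 =
  [12, 15]
  [13, 9]

Each entry (A^⊗3)_ij equals the minimum over all length-3 walks i = v_0 → v_1 → … → v_3 = j of Σ_t A[v_t][v_{t+1}]. For example, for (i, j) = (0, 1) we minimise over 4 possible intermediate vertex sequences; the minimum is 15, attained along the walk 0 → 1 → 1 → 1.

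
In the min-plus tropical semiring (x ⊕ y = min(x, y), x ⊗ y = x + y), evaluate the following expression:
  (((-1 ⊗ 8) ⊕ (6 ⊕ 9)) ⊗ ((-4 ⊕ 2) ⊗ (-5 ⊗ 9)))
(((-1 ⊗ 8) ⊕ (6 ⊕ 9)) ⊗ ((-4 ⊕ 2) ⊗ (-5 ⊗ 9))) = 6

Expand innermost to outermost. Recall ⊕ takes the minimum of its arguments and ⊗ takes their sum. Working out the expression (((-1 ⊗ 8) ⊕ (6 ⊕ 9)) ⊗ ((-4 ⊕ 2) ⊗ (-5 ⊗ 9))) gives 6.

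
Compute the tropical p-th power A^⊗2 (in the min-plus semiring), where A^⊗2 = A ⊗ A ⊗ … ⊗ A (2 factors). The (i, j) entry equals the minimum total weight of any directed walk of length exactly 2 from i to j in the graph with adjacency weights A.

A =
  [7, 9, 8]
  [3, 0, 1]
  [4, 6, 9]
A^⊗2 =
  [12, 9, 10]
  [3, 0, 1]
  [9, 6, 7]

Each entry (A^⊗2)_ij equals the minimum over all length-2 walks i = v_0 → v_1 → … → v_2 = j of Σ_t A[v_t][v_{t+1}]. For example, for (i, j) = (0, 2) we minimise over 3 possible intermediate vertex sequences; the minimum is 10, attained along the walk 0 → 1 → 2.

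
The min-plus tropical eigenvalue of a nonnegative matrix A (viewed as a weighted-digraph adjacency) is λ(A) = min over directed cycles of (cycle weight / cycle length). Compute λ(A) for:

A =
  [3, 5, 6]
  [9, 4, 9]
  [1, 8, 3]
λ(A) = 3

Enumerate directed cycles and compute their means (weight / length). Sample:
  cycle 0 → 0: weight = 3, length = 1, mean = 3/1 ≈ 3.000
  cycle 1 → 1: weight = 4, length = 1, mean = 4/1 ≈ 4.000
  cycle 2 → 2: weight = 3, length = 1, mean = 3/1 ≈ 3.000
  cycle 0 → 1 → 0: weight = 14, length = 2, mean = 14/2 ≈ 7.000
  cycle 0 → 2 → 0: weight = 7, length = 2, mean = 7/2 ≈ 3.500
  cycle 1 → 0 → 1: weight = 14, length = 2, mean = 14/2 ≈ 7.000
Minimum mean = 3.000, attained e.g. along the cycle 0 → 0 with weight 3 and length 1. So λ(A) = 3/1 = 3.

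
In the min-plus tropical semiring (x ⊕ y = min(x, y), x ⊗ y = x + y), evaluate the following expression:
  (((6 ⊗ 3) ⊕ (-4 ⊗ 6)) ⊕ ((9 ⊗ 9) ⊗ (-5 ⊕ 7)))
(((6 ⊗ 3) ⊕ (-4 ⊗ 6)) ⊕ ((9 ⊗ 9) ⊗ (-5 ⊕ 7))) = 2

Expand innermost to outermost. Recall ⊕ takes the minimum of its arguments and ⊗ takes their sum. Working out the expression (((6 ⊗ 3) ⊕ (-4 ⊗ 6)) ⊕ ((9 ⊗ 9) ⊗ (-5 ⊕ 7))) gives 2.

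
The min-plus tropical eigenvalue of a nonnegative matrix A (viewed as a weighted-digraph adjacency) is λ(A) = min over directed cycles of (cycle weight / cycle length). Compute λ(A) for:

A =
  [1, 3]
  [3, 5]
λ(A) = 1

Enumerate directed cycles and compute their means (weight / length). Sample:
  cycle 0 → 0: weight = 1, length = 1, mean = 1/1 ≈ 1.000
  cycle 1 → 1: weight = 5, length = 1, mean = 5/1 ≈ 5.000
  cycle 0 → 1 → 0: weight = 6, length = 2, mean = 6/2 ≈ 3.000
  cycle 1 → 0 → 1: weight = 6, length = 2, mean = 6/2 ≈ 3.000
Minimum mean = 1.000, attained e.g. along the cycle 0 → 0 with weight 1 and length 1. So λ(A) = 1/1 = 1.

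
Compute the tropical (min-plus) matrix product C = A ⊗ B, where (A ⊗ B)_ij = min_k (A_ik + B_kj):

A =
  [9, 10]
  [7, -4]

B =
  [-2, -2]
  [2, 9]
A ⊗ B =
  [7, 7]
  [-2, 5]

Apply the min-plus product entry-by-entry:
  C[0][0] = min over k of (A[0][0] + B[0][0] = 9 + -2 = 7, A[0][1] + B[1][0] = 10 + 2 = 12) = 7 (attained at k = 0)
  C[0][1] = min over k of (A[0][0] + B[0][1] = 9 + -2 = 7, A[0][1] + B[1][1] = 10 + 9 = 19) = 7 (attained at k = 0)
  C[1][0] = min over k of (A[1][0] + B[0][0] = 7 + -2 = 5, A[1][1] + B[1][0] = -4 + 2 = -2) = -2 (attained at k = 1)
  C[1][1] = min over k of (A[1][0] + B[0][1] = 7 + -2 = 5, A[1][1] + B[1][1] = -4 + 9 = 5) = 5 (attained at k = 0)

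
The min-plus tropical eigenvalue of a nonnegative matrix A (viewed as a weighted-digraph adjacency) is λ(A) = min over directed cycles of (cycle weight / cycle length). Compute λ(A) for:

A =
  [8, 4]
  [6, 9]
λ(A) = 5

Enumerate directed cycles and compute their means (weight / length). Sample:
  cycle 0 → 0: weight = 8, length = 1, mean = 8/1 ≈ 8.000
  cycle 1 → 1: weight = 9, length = 1, mean = 9/1 ≈ 9.000
  cycle 0 → 1 → 0: weight = 10, length = 2, mean = 10/2 ≈ 5.000
  cycle 1 → 0 → 1: weight = 10, length = 2, mean = 10/2 ≈ 5.000
Minimum mean = 5.000, attained e.g. along the cycle 0 → 1 → 0 with weight 10 and length 2. So λ(A) = 10/2 = 5.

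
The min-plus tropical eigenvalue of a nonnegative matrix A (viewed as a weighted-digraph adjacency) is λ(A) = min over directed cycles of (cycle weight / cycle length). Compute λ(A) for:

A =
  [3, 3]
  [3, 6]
λ(A) = 3

Enumerate directed cycles and compute their means (weight / length). Sample:
  cycle 0 → 0: weight = 3, length = 1, mean = 3/1 ≈ 3.000
  cycle 1 → 1: weight = 6, length = 1, mean = 6/1 ≈ 6.000
  cycle 0 → 1 → 0: weight = 6, length = 2, mean = 6/2 ≈ 3.000
  cycle 1 → 0 → 1: weight = 6, length = 2, mean = 6/2 ≈ 3.000
Minimum mean = 3.000, attained e.g. along the cycle 0 → 0 with weight 3 and length 1. So λ(A) = 3/1 = 3.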